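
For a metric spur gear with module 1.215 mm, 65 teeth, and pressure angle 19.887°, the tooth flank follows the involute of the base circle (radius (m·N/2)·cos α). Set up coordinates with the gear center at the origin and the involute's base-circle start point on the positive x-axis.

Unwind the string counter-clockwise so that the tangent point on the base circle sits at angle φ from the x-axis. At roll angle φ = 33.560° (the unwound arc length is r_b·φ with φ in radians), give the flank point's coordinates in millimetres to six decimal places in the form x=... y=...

pitch radius r_p = m·N/2 = 1.215·65/2 = 39.487500
base radius r_b = r_p·cos α = 39.487500·cos 19.887° = 37.132676
roll angle φ = 33.560° = 0.58573250 rad
x = r_b·(cos φ + φ·sin φ) = 37.132676·(0.83330738 + 0.58573250·0.55280993) = 42.966447
y = r_b·(sin φ − φ·cos φ) = 37.132676·(0.55280993 − 0.58573250·0.83330738) = 2.403031

x=42.966447 y=2.403031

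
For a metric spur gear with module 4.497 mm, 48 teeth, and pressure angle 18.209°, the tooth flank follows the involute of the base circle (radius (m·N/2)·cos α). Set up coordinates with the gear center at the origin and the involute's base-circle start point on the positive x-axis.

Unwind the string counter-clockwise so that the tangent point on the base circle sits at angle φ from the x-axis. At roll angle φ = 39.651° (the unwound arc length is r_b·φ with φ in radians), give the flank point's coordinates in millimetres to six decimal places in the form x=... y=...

pitch radius r_p = m·N/2 = 4.497·48/2 = 107.928000
base radius r_b = r_p·cos α = 107.928000·cos 18.209° = 102.523287
roll angle φ = 39.651° = 0.69204050 rad
x = r_b·(cos φ + φ·sin φ) = 102.523287·(0.76994556 + 0.69204050·0.63810958) = 124.211395
y = r_b·(sin φ − φ·cos φ) = 102.523287·(0.63810958 − 0.69204050·0.76994556) = 10.793249

x=124.211395 y=10.793249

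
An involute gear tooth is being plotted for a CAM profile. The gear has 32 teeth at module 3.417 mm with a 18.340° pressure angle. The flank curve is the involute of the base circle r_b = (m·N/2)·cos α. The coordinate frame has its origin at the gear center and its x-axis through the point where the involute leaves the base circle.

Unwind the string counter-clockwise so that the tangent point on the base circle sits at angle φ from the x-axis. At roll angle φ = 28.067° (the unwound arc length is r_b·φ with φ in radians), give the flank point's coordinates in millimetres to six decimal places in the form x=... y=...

x=57.752884 y=1.985029

pitch radius r_p = m·N/2 = 3.417·32/2 = 54.672000
base radius r_b = r_p·cos α = 54.672000·cos 18.340° = 51.894993
roll angle φ = 28.067° = 0.48986156 rad
x = r_b·(cos φ + φ·sin φ) = 51.894993·(0.88239800 + 0.48986156·0.47050373) = 57.752884
y = r_b·(sin φ − φ·cos φ) = 51.894993·(0.47050373 − 0.48986156·0.88239800) = 1.985029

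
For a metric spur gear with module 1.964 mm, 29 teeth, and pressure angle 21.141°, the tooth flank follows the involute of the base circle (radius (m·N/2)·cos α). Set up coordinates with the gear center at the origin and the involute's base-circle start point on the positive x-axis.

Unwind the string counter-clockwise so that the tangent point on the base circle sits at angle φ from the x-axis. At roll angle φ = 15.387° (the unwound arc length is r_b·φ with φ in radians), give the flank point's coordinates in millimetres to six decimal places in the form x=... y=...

pitch radius r_p = m·N/2 = 1.964·29/2 = 28.478000
base radius r_b = r_p·cos α = 28.478000·cos 21.141° = 26.561308
roll angle φ = 15.387° = 0.26855381 rad
x = r_b·(cos φ + φ·sin φ) = 26.561308·(0.96415563 + 0.26855381·0.26533736) = 27.501923
y = r_b·(sin φ − φ·cos φ) = 26.561308·(0.26533736 − 0.26855381·0.96415563) = 0.170250

x=27.501923 y=0.170250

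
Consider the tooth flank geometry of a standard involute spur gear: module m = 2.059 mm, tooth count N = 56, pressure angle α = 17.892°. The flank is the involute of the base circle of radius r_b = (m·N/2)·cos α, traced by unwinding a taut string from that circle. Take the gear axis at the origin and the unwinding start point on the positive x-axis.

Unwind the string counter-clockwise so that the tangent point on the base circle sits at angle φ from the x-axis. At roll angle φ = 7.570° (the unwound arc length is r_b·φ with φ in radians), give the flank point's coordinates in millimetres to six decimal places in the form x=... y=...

pitch radius r_p = m·N/2 = 2.059·56/2 = 57.652000
base radius r_b = r_p·cos α = 57.652000·cos 17.892° = 54.863794
roll angle φ = 7.570° = 0.13212142 rad
x = r_b·(cos φ + φ·sin φ) = 54.863794·(0.99128465 + 0.13212142·0.13173737) = 55.340560
y = r_b·(sin φ − φ·cos φ) = 54.863794·(0.13173737 − 0.13212142·0.99128465) = 0.042104

x=55.340560 y=0.042104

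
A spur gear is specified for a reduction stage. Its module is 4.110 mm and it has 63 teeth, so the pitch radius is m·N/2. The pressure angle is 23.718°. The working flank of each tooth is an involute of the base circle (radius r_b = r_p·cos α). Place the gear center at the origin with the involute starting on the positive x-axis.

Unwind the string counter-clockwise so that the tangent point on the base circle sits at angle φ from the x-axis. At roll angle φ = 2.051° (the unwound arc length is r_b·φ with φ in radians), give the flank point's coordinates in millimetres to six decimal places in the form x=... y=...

x=118.605822 y=0.001812

pitch radius r_p = m·N/2 = 4.110·63/2 = 129.465000
base radius r_b = r_p·cos α = 129.465000·cos 23.718° = 118.529904
roll angle φ = 2.051° = 0.03579670 rad
x = r_b·(cos φ + φ·sin φ) = 118.529904·(0.99935937 + 0.03579670·0.03578906) = 118.605822
y = r_b·(sin φ − φ·cos φ) = 118.529904·(0.03578906 − 0.03579670·0.99935937) = 0.001812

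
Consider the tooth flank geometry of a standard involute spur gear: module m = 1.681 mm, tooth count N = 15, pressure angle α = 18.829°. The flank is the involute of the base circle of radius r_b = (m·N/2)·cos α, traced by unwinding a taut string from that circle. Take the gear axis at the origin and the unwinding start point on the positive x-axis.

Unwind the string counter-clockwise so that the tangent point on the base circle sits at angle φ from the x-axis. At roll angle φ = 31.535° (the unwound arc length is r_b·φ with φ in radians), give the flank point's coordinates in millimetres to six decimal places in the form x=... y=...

x=13.605628 y=0.643308

pitch radius r_p = m·N/2 = 1.681·15/2 = 12.607500
base radius r_b = r_p·cos α = 12.607500·cos 18.829° = 11.932823
roll angle φ = 31.535° = 0.55038958 rad
x = r_b·(cos φ + φ·sin φ) = 11.932823·(0.85232083 + 0.55038958·0.52301932) = 13.605628
y = r_b·(sin φ − φ·cos φ) = 11.932823·(0.52301932 − 0.55038958·0.85232083) = 0.643308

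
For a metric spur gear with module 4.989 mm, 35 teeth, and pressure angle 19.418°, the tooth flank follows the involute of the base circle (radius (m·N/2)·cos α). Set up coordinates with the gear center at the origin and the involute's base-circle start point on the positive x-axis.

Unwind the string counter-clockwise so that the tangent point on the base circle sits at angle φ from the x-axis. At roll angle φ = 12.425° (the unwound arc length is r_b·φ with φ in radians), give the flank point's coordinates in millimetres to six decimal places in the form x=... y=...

pitch radius r_p = m·N/2 = 4.989·35/2 = 87.307500
base radius r_b = r_p·cos α = 87.307500·cos 19.418° = 82.341297
roll angle φ = 12.425° = 0.21685716 rad
x = r_b·(cos φ + φ·sin φ) = 82.341297·(0.97657849 + 0.21685716·0.21516146) = 84.254727
y = r_b·(sin φ − φ·cos φ) = 82.341297·(0.21516146 − 0.21685716·0.97657849) = 0.278595

x=84.254727 y=0.278595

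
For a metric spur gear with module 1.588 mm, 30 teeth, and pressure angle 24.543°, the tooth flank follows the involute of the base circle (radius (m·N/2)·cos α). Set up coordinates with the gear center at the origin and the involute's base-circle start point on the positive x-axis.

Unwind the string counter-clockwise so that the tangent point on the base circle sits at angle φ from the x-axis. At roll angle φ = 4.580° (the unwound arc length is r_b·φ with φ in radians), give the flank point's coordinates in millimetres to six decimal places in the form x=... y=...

pitch radius r_p = m·N/2 = 1.588·30/2 = 23.820000
base radius r_b = r_p·cos α = 23.820000·cos 24.543° = 21.667858
roll angle φ = 4.580° = 0.07993608 rad
x = r_b·(cos φ + φ·sin φ) = 21.667858·(0.99680681 + 0.07993608·0.07985098) = 21.736974
y = r_b·(sin φ − φ·cos φ) = 21.667858·(0.07985098 − 0.07993608·0.99680681) = 0.003687

x=21.736974 y=0.003687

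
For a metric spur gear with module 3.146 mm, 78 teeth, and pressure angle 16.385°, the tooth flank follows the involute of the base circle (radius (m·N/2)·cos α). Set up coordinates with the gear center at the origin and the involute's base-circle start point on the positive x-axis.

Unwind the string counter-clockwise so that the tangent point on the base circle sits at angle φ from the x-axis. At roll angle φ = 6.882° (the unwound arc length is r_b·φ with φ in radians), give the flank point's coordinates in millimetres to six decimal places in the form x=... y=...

x=118.557199 y=0.067896

pitch radius r_p = m·N/2 = 3.146·78/2 = 122.694000
base radius r_b = r_p·cos α = 122.694000·cos 16.385° = 117.711134
roll angle φ = 6.882° = 0.12011356 rad
x = r_b·(cos φ + φ·sin φ) = 117.711134·(0.99279504 + 0.12011356·0.11982495) = 118.557199
y = r_b·(sin φ − φ·cos φ) = 117.711134·(0.11982495 − 0.12011356·0.99279504) = 0.067896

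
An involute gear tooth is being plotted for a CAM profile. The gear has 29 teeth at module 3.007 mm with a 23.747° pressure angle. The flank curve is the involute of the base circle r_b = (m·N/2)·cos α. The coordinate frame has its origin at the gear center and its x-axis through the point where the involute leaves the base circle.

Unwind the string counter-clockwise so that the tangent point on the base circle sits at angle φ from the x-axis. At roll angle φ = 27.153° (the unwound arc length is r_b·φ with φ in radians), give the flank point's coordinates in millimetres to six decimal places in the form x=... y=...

x=44.143039 y=1.384393

pitch radius r_p = m·N/2 = 3.007·29/2 = 43.601500
base radius r_b = r_p·cos α = 43.601500·cos 23.747° = 39.909873
roll angle φ = 27.153° = 0.47390925 rad
x = r_b·(cos φ + φ·sin φ) = 39.909873·(0.88979103 + 0.47390925·0.45636818) = 44.143039
y = r_b·(sin φ − φ·cos φ) = 39.909873·(0.45636818 − 0.47390925·0.88979103) = 1.384393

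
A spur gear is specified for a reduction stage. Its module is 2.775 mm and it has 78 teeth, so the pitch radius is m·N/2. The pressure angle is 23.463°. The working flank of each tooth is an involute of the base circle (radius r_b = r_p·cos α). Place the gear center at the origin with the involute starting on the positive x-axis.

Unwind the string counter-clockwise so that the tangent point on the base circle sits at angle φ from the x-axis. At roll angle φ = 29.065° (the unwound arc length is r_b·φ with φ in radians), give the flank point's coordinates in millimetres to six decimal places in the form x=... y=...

x=111.240160 y=4.209707

pitch radius r_p = m·N/2 = 2.775·78/2 = 108.225000
base radius r_b = r_p·cos α = 108.225000·cos 23.463° = 99.276674
roll angle φ = 29.065° = 0.50727995 rad
x = r_b·(cos φ + φ·sin φ) = 99.276674·(0.87406915 + 0.50727995·0.48580153) = 111.240160
y = r_b·(sin φ − φ·cos φ) = 99.276674·(0.48580153 − 0.50727995·0.87406915) = 4.209707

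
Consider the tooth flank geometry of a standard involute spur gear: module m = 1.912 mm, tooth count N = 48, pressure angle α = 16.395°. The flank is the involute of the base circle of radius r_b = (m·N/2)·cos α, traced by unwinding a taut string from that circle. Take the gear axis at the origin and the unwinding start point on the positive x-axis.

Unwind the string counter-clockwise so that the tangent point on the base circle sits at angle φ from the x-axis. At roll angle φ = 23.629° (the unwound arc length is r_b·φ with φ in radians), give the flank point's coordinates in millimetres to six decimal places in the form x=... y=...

pitch radius r_p = m·N/2 = 1.912·48/2 = 45.888000
base radius r_b = r_p·cos α = 45.888000·cos 16.395° = 44.022130
roll angle φ = 23.629° = 0.41240385 rad
x = r_b·(cos φ + φ·sin φ) = 44.022130·(0.91615998 + 0.41240385·0.40081279) = 47.608028
y = r_b·(sin φ − φ·cos φ) = 44.022130·(0.40081279 − 0.41240385·0.91615998) = 1.011844

x=47.608028 y=1.011844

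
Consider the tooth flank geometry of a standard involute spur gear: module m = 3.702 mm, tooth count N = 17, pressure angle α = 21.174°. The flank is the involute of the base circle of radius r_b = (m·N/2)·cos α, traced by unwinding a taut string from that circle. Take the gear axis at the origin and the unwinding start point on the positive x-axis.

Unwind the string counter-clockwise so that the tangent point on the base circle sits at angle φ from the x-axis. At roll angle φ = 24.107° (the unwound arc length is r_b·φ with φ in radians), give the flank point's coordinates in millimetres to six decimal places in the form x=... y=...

pitch radius r_p = m·N/2 = 3.702·17/2 = 31.467000
base radius r_b = r_p·cos α = 31.467000·cos 21.174° = 29.342594
roll angle φ = 24.107° = 0.42074652 rad
x = r_b·(cos φ + φ·sin φ) = 29.342594·(0.91278428 + 0.42074652·0.40844198) = 31.825999
y = r_b·(sin φ − φ·cos φ) = 29.342594·(0.40844198 − 0.42074652·0.91278428) = 0.715700

x=31.825999 y=0.715700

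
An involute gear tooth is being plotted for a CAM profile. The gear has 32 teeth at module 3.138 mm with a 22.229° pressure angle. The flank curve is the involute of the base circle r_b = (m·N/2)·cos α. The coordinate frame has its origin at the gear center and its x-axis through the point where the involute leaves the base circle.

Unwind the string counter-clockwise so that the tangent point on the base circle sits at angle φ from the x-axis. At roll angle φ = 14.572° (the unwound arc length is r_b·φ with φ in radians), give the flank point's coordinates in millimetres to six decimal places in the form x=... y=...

x=47.955413 y=0.253215

pitch radius r_p = m·N/2 = 3.138·32/2 = 50.208000
base radius r_b = r_p·cos α = 50.208000·cos 22.229° = 46.476502
roll angle φ = 14.572° = 0.25432938 rad
x = r_b·(cos φ + φ·sin φ) = 46.476502·(0.96783224 + 0.25432938·0.25159642) = 47.955413
y = r_b·(sin φ − φ·cos φ) = 46.476502·(0.25159642 − 0.25432938·0.96783224) = 0.253215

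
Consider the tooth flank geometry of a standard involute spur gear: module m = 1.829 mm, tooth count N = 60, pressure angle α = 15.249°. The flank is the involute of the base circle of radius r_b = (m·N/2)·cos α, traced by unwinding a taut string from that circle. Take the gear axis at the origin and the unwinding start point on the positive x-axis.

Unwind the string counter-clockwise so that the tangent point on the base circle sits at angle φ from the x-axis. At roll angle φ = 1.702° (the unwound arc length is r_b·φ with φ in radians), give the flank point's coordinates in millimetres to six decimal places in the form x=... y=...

x=52.961484 y=0.000463

pitch radius r_p = m·N/2 = 1.829·60/2 = 54.870000
base radius r_b = r_p·cos α = 54.870000·cos 15.249° = 52.938132
roll angle φ = 1.702° = 0.02970550 rad
x = r_b·(cos φ + φ·sin φ) = 52.938132·(0.99955882 + 0.02970550·0.02970114) = 52.961484
y = r_b·(sin φ − φ·cos φ) = 52.938132·(0.02970114 − 0.02970550·0.99955882) = 0.000463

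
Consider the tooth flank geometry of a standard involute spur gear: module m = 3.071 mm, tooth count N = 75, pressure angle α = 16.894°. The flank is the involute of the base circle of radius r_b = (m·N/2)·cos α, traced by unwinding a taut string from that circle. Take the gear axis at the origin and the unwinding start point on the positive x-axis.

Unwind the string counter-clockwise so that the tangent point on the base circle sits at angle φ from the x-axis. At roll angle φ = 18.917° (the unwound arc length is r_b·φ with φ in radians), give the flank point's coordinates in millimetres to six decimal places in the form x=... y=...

x=116.035811 y=1.307610

pitch radius r_p = m·N/2 = 3.071·75/2 = 115.162500
base radius r_b = r_p·cos α = 115.162500·cos 16.894° = 110.192550
roll angle φ = 18.917° = 0.33016393 rad
x = r_b·(cos φ + φ·sin φ) = 110.192550·(0.94598921 + 0.33016393·0.32419811) = 116.035811
y = r_b·(sin φ − φ·cos φ) = 110.192550·(0.32419811 − 0.33016393·0.94598921) = 1.307610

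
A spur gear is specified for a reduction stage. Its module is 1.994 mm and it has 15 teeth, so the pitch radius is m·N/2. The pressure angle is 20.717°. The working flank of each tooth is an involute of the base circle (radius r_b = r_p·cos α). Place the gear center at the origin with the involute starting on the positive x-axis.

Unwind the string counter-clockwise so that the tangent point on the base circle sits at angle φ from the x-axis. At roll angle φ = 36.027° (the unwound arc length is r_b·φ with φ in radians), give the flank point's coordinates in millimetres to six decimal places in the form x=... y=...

x=16.485874 y=1.113991

pitch radius r_p = m·N/2 = 1.994·15/2 = 14.955000
base radius r_b = r_p·cos α = 14.955000·cos 20.717° = 13.987996
roll angle φ = 36.027° = 0.62878977 rad
x = r_b·(cos φ + φ·sin φ) = 13.987996·(0.80873992 + 0.62878977·0.58816643) = 16.485874
y = r_b·(sin φ − φ·cos φ) = 13.987996·(0.58816643 − 0.62878977·0.80873992) = 1.113991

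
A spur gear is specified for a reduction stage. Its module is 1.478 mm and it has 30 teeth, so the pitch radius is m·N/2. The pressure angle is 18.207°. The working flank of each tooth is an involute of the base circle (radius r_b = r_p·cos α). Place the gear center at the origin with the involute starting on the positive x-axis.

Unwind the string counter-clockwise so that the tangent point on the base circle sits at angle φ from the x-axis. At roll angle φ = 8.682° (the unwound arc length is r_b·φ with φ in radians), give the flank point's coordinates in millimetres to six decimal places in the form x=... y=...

x=21.300430 y=0.024369

pitch radius r_p = m·N/2 = 1.478·30/2 = 22.170000
base radius r_b = r_p·cos α = 22.170000·cos 18.207° = 21.060034
roll angle φ = 8.682° = 0.15152949 rad
x = r_b·(cos φ + φ·sin φ) = 21.060034·(0.98854136 + 0.15152949·0.15095027) = 21.300430
y = r_b·(sin φ − φ·cos φ) = 21.060034·(0.15095027 − 0.15152949·0.98854136) = 0.024369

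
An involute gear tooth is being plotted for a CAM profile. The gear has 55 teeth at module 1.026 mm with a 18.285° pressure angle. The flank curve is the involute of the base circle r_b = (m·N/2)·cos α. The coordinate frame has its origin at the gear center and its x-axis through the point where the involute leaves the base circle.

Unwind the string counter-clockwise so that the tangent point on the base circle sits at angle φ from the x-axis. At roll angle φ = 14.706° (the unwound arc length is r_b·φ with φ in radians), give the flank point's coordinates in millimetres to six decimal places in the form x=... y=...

pitch radius r_p = m·N/2 = 1.026·55/2 = 28.215000
base radius r_b = r_p·cos α = 28.215000·cos 18.285° = 26.790358
roll angle φ = 14.706° = 0.25666812 rad
x = r_b·(cos φ + φ·sin φ) = 26.790358·(0.96724117 + 0.25666812·0.25385924) = 27.658332
y = r_b·(sin φ − φ·cos φ) = 26.790358·(0.25385924 − 0.25666812·0.96724117) = 0.150006

x=27.658332 y=0.150006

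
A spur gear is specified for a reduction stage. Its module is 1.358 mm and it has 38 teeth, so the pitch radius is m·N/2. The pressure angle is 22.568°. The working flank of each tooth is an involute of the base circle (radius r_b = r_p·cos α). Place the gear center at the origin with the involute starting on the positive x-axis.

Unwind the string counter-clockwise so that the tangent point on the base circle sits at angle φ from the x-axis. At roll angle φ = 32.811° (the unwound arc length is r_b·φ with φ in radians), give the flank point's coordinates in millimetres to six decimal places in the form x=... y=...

x=27.418472 y=1.443160

pitch radius r_p = m·N/2 = 1.358·38/2 = 25.802000
base radius r_b = r_p·cos α = 25.802000·cos 22.568° = 23.826204
roll angle φ = 32.811° = 0.57265998 rad
x = r_b·(cos φ + φ·sin φ) = 23.826204·(0.84046259 + 0.57265998·0.54186958) = 27.418472
y = r_b·(sin φ − φ·cos φ) = 23.826204·(0.54186958 − 0.57265998·0.84046259) = 1.443160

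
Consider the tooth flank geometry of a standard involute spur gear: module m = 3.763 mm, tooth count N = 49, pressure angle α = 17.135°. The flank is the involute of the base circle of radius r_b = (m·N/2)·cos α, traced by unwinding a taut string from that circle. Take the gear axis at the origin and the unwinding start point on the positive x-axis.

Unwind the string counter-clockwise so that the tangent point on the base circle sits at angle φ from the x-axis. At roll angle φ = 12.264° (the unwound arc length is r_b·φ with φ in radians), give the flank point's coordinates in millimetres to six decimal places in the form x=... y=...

pitch radius r_p = m·N/2 = 3.763·49/2 = 92.193500
base radius r_b = r_p·cos α = 92.193500·cos 17.135° = 88.101327
roll angle φ = 12.264° = 0.21404718 rad
x = r_b·(cos φ + φ·sin φ) = 88.101327·(0.97717923 + 0.21404718·0.21241645) = 90.096503
y = r_b·(sin φ − φ·cos φ) = 88.101327·(0.21241645 − 0.21404718·0.97717923) = 0.286681

x=90.096503 y=0.286681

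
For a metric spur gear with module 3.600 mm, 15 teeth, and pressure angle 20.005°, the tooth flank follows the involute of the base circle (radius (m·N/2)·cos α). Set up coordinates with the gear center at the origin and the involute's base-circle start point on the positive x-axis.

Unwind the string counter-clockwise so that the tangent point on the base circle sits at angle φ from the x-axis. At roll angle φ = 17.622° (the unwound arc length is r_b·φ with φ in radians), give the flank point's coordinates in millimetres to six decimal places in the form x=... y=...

pitch radius r_p = m·N/2 = 3.600·15/2 = 27.000000
base radius r_b = r_p·cos α = 27.000000·cos 20.005° = 25.370895
roll angle φ = 17.622° = 0.30756192 rad
x = r_b·(cos φ + φ·sin φ) = 25.370895·(0.95307450 + 0.30756192·0.30273587) = 26.542637
y = r_b·(sin φ − φ·cos φ) = 25.370895·(0.30273587 − 0.30756192·0.95307450) = 0.243724

x=26.542637 y=0.243724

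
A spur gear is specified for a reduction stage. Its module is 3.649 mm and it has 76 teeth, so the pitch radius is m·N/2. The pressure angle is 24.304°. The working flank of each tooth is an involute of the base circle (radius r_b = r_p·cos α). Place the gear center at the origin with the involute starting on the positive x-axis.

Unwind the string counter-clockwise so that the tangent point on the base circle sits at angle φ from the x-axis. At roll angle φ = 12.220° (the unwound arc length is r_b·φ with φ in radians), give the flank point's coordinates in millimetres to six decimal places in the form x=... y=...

pitch radius r_p = m·N/2 = 3.649·76/2 = 138.662000
base radius r_b = r_p·cos α = 138.662000·cos 24.304° = 126.373017
roll angle φ = 12.220° = 0.21327923 rad
x = r_b·(cos φ + φ·sin φ) = 126.373017·(0.97734207 + 0.21327923·0.21166597) = 129.214644
y = r_b·(sin φ − φ·cos φ) = 126.373017·(0.21166597 − 0.21327923·0.97734207) = 0.406820

x=129.214644 y=0.406820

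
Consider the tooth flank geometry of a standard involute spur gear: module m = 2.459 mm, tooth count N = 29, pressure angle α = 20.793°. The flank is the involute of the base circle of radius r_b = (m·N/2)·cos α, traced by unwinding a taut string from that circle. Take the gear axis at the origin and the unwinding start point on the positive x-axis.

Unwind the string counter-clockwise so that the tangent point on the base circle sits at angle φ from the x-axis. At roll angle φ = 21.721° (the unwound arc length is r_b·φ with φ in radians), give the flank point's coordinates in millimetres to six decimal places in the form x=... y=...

x=35.643155 y=0.596723

pitch radius r_p = m·N/2 = 2.459·29/2 = 35.655500
base radius r_b = r_p·cos α = 35.655500·cos 20.793° = 33.333224
roll angle φ = 21.721° = 0.37910297 rad
x = r_b·(cos φ + φ·sin φ) = 33.333224·(0.92899699 + 0.37910297·0.37008728) = 35.643155
y = r_b·(sin φ − φ·cos φ) = 33.333224·(0.37008728 − 0.37910297·0.92899699) = 0.596723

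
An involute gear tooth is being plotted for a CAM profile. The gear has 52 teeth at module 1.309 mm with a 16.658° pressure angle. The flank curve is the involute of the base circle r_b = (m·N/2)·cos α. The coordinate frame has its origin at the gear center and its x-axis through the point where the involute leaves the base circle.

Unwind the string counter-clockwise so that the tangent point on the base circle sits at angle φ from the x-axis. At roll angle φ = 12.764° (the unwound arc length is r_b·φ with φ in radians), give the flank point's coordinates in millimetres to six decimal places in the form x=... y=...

pitch radius r_p = m·N/2 = 1.309·52/2 = 34.034000
base radius r_b = r_p·cos α = 34.034000·cos 16.658° = 32.605691
roll angle φ = 12.764° = 0.22277383 rad
x = r_b·(cos φ + φ·sin φ) = 32.605691·(0.97528836 + 0.22277383·0.22093575) = 33.404761
y = r_b·(sin φ − φ·cos φ) = 32.605691·(0.22093575 − 0.22277383·0.97528836) = 0.119566

x=33.404761 y=0.119566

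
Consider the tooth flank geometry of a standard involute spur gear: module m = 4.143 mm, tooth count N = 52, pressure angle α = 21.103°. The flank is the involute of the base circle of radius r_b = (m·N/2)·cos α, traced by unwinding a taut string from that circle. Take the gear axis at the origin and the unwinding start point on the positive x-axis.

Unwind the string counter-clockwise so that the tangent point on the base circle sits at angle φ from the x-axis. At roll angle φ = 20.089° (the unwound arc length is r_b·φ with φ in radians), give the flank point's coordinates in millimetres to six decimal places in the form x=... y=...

x=106.482356 y=1.426189

pitch radius r_p = m·N/2 = 4.143·52/2 = 107.718000
base radius r_b = r_p·cos α = 107.718000·cos 21.103° = 100.493858
roll angle φ = 20.089° = 0.35061919 rad
x = r_b·(cos φ + φ·sin φ) = 100.493858·(0.93916021 + 0.35061919·0.34347940) = 106.482356
y = r_b·(sin φ − φ·cos φ) = 100.493858·(0.34347940 − 0.35061919·0.93916021) = 1.426189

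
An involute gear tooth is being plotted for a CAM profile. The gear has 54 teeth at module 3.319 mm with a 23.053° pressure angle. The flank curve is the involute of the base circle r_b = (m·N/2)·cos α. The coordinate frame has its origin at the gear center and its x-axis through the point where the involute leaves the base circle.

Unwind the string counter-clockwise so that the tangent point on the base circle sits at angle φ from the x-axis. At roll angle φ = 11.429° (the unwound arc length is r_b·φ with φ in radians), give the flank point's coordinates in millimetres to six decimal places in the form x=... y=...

x=84.080962 y=0.217287

pitch radius r_p = m·N/2 = 3.319·54/2 = 89.613000
base radius r_b = r_p·cos α = 89.613000·cos 23.053° = 82.456777
roll angle φ = 11.429° = 0.19947368 rad
x = r_b·(cos φ + φ·sin φ) = 82.456777·(0.98017101 + 0.19947368·0.19815347) = 84.080962
y = r_b·(sin φ − φ·cos φ) = 82.456777·(0.19815347 − 0.19947368·0.98017101) = 0.217287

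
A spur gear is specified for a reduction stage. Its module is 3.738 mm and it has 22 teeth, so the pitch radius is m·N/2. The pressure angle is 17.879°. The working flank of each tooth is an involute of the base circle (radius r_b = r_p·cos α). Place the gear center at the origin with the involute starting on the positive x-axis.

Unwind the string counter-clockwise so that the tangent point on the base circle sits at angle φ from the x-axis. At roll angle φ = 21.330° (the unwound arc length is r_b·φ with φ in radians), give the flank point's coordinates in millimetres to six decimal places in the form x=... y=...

x=41.750755 y=0.663724

pitch radius r_p = m·N/2 = 3.738·22/2 = 41.118000
base radius r_b = r_p·cos α = 41.118000·cos 17.879° = 39.132288
roll angle φ = 21.330° = 0.37227873 rad
x = r_b·(cos φ + φ·sin φ) = 39.132288·(0.93150090 + 0.37227873·0.36373901) = 41.750755
y = r_b·(sin φ − φ·cos φ) = 39.132288·(0.36373901 − 0.37227873·0.93150090) = 0.663724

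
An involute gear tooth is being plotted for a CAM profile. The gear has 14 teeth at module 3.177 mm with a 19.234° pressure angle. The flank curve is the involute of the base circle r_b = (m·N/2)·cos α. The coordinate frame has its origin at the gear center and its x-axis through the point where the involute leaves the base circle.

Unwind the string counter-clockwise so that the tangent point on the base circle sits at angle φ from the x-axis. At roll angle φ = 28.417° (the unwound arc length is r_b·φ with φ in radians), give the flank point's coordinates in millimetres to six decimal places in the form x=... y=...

pitch radius r_p = m·N/2 = 3.177·14/2 = 22.239000
base radius r_b = r_p·cos α = 22.239000·cos 19.234° = 20.997642
roll angle φ = 28.417° = 0.49597021 rad
x = r_b·(cos φ + φ·sin φ) = 20.997642·(0.87950741 + 0.49597021·0.47588519) = 23.423548
y = r_b·(sin φ − φ·cos φ) = 20.997642·(0.47588519 − 0.49597021·0.87950741) = 0.833096

x=23.423548 y=0.833096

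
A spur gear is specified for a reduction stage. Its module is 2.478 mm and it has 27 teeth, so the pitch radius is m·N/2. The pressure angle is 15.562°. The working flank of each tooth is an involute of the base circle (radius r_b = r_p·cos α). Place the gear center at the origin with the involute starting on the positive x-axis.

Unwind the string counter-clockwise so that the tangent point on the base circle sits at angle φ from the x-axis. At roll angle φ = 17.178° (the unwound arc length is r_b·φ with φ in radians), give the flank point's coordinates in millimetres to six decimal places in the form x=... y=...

pitch radius r_p = m·N/2 = 2.478·27/2 = 33.453000
base radius r_b = r_p·cos α = 33.453000·cos 15.562° = 32.226637
roll angle φ = 17.178° = 0.29981266 rad
x = r_b·(cos φ + φ·sin φ) = 32.226637·(0.95539184 + 0.29981266·0.29534123) = 33.642639
y = r_b·(sin φ − φ·cos φ) = 32.226637·(0.29534123 − 0.29981266·0.95539184) = 0.286903

x=33.642639 y=0.286903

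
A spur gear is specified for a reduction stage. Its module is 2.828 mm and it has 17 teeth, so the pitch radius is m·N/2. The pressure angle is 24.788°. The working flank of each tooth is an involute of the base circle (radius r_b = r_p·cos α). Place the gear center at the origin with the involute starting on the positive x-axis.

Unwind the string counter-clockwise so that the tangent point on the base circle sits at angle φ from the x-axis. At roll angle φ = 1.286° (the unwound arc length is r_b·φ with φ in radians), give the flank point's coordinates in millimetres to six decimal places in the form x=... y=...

x=21.828763 y=0.000082

pitch radius r_p = m·N/2 = 2.828·17/2 = 24.038000
base radius r_b = r_p·cos α = 24.038000·cos 24.788° = 21.823266
roll angle φ = 1.286° = 0.02244493 rad
x = r_b·(cos φ + φ·sin φ) = 21.823266·(0.99974812 + 0.02244493·0.02244305) = 21.828763
y = r_b·(sin φ − φ·cos φ) = 21.823266·(0.02244305 − 0.02244493·0.99974812) = 0.000082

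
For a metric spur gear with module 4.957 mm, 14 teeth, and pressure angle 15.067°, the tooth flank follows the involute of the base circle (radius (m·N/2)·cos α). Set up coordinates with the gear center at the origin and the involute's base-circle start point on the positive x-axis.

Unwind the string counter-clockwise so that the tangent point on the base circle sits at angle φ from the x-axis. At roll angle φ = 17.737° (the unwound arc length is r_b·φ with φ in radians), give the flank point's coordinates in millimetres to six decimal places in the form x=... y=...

x=35.073372 y=0.328177

pitch radius r_p = m·N/2 = 4.957·14/2 = 34.699000
base radius r_b = r_p·cos α = 34.699000·cos 15.067° = 33.506135
roll angle φ = 17.737° = 0.30956905 rad
x = r_b·(cos φ + φ·sin φ) = 33.506135·(0.95246495 + 0.30956905·0.30464820) = 35.073372
y = r_b·(sin φ − φ·cos φ) = 33.506135·(0.30464820 − 0.30956905·0.95246495) = 0.328177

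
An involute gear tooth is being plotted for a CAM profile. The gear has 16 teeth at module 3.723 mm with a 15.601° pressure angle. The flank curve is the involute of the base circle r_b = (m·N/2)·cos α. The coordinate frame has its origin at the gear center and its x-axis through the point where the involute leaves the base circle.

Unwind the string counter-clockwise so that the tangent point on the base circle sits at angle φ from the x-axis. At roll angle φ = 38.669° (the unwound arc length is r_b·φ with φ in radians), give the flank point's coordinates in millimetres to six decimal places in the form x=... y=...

x=34.494621 y=2.807811

pitch radius r_p = m·N/2 = 3.723·16/2 = 29.784000
base radius r_b = r_p·cos α = 29.784000·cos 15.601° = 28.686694
roll angle φ = 38.669° = 0.67490137 rad
x = r_b·(cos φ + φ·sin φ) = 28.686694·(0.78076858 + 0.67490137·0.62482031) = 34.494621
y = r_b·(sin φ − φ·cos φ) = 28.686694·(0.62482031 − 0.67490137·0.78076858) = 2.807811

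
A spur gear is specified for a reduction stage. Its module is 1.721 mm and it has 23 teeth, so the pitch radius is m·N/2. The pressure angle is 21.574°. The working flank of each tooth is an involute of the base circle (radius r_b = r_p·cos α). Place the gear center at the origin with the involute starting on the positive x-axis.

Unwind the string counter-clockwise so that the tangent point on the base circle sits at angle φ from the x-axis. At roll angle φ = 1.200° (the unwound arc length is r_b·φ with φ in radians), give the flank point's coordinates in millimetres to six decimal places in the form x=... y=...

x=18.409012 y=0.000056

pitch radius r_p = m·N/2 = 1.721·23/2 = 19.791500
base radius r_b = r_p·cos α = 19.791500·cos 21.574° = 18.404976
roll angle φ = 1.200° = 0.02094395 rad
x = r_b·(cos φ + φ·sin φ) = 18.404976·(0.99978068 + 0.02094395·0.02094242) = 18.409012
y = r_b·(sin φ − φ·cos φ) = 18.404976·(0.02094242 − 0.02094395·0.99978068) = 0.000056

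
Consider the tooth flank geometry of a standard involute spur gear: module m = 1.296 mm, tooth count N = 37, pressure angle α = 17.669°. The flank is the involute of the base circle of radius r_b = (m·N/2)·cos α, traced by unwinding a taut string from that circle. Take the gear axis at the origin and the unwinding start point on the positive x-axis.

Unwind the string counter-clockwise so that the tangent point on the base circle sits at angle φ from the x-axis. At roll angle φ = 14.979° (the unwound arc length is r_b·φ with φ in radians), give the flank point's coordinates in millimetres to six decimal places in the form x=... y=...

x=23.612357 y=0.135138

pitch radius r_p = m·N/2 = 1.296·37/2 = 23.976000
base radius r_b = r_p·cos α = 23.976000·cos 17.669° = 22.844952
roll angle φ = 14.979° = 0.26143287 rad
x = r_b·(cos φ + φ·sin φ) = 22.844952·(0.96602062 + 0.26143287·0.25846500) = 23.612357
y = r_b·(sin φ − φ·cos φ) = 22.844952·(0.25846500 − 0.26143287·0.96602062) = 0.135138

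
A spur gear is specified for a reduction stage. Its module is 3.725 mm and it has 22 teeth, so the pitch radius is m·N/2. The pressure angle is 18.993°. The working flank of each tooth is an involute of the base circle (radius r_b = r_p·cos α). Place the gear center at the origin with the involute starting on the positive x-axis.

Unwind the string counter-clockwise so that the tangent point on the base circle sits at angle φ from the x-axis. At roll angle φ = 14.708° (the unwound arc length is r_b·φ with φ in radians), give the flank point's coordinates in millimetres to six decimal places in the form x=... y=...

pitch radius r_p = m·N/2 = 3.725·22/2 = 40.975000
base radius r_b = r_p·cos α = 40.975000·cos 18.993° = 38.744253
roll angle φ = 14.708° = 0.25670303 rad
x = r_b·(cos φ + φ·sin φ) = 38.744253·(0.96723231 + 0.25670303·0.25389300) = 39.999854
y = r_b·(sin φ − φ·cos φ) = 38.744253·(0.25389300 − 0.25670303·0.96723231) = 0.217027

x=39.999854 y=0.217027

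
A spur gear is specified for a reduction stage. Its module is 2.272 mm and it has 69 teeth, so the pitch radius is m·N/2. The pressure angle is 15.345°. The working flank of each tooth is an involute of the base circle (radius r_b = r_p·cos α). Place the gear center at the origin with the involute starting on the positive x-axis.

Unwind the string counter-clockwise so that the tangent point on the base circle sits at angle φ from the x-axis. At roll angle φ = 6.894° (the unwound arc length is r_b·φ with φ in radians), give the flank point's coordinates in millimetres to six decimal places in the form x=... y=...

pitch radius r_p = m·N/2 = 2.272·69/2 = 78.384000
base radius r_b = r_p·cos α = 78.384000·cos 15.345° = 75.589601
roll angle φ = 6.894° = 0.12032300 rad
x = r_b·(cos φ + φ·sin φ) = 75.589601·(0.99276992 + 0.12032300·0.12003288) = 76.134801
y = r_b·(sin φ − φ·cos φ) = 75.589601·(0.12003288 − 0.12032300·0.99276992) = 0.043829

x=76.134801 y=0.043829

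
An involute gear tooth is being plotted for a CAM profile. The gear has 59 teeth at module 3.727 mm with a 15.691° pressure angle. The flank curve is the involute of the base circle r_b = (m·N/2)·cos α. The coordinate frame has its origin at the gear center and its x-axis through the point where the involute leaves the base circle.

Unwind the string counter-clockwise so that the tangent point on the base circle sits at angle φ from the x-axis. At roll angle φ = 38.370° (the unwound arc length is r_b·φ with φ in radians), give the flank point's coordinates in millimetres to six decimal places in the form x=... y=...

x=126.989023 y=10.129093

pitch radius r_p = m·N/2 = 3.727·59/2 = 109.946500
base radius r_b = r_p·cos α = 109.946500·cos 15.691° = 105.849260
roll angle φ = 38.370° = 0.66968283 rad
x = r_b·(cos φ + φ·sin φ) = 105.849260·(0.78401858 + 0.66968283·0.62073735) = 126.989023
y = r_b·(sin φ − φ·cos φ) = 105.849260·(0.62073735 − 0.66968283·0.78401858) = 10.129093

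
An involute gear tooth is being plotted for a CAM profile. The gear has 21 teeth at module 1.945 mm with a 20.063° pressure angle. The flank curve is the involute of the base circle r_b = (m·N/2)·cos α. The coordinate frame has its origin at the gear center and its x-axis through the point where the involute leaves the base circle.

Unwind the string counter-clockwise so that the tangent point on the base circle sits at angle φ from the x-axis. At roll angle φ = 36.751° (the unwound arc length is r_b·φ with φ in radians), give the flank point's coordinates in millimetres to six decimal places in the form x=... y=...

x=22.732707 y=1.619066

pitch radius r_p = m·N/2 = 1.945·21/2 = 20.422500
base radius r_b = r_p·cos α = 20.422500·cos 20.063° = 19.183181
roll angle φ = 36.751° = 0.64142595 rad
x = r_b·(cos φ + φ·sin φ) = 19.183181·(0.80124337 + 0.64142595·0.59833858) = 22.732707
y = r_b·(sin φ − φ·cos φ) = 19.183181·(0.59833858 − 0.64142595·0.80124337) = 1.619066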